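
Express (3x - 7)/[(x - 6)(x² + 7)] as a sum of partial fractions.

At x=6: α = (3·6 - 7)/(6² + 7) = 11/43. β = -α = -11/43, γ = 3 - 6·α = 63/43
Result: (11/43)/(x - 6) - ((11/43)x - 63/43)/(x² + 7)


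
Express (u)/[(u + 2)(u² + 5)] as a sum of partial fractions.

At u=-2: A = (1·(-2) + 0)/((-2)² + 5) = -2/9. B = -A = 2/9, C = 1 - (-2)·A = 5/9
Result: (-2/9)/(u + 2) + ((2/9)u + 5/9)/(u² + 5)


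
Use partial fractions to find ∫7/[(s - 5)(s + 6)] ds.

Decompose: 7/[(s - 5)(s + 6)] = (7/11)/(s - 5) - (7/11)/(s + 6). Integrate each term: (7/11) ln|(s - 5)| - (7/11) ln|(s + 6)| + C


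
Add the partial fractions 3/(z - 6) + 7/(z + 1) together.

Common denominator (z - 6)(z + 1). Numerator: 3(z + 1) + 7(z - 6) = (3z + 3) + (7z - 42) = 10z - 39
Result: (10z - 39)/[(z - 6)(z + 1)]


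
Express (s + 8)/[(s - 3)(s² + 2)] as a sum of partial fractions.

At s=3: P = (1·3 + 8)/(3² + 2) = 1. Q = -P = -1, R = 1 - 3·P = -2
Result: 1/(s - 3) - (s + 2)/(s² + 2)


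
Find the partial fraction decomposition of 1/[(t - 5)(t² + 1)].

Cover-up at t = 5: α = 1/(5² + 1) = 1/26. Then β = -α = -1/26, γ = -α·(0 + 5) = -5/26
Result: (1/26)/(t - 5) - ((1/26)t + 5/26)/(t² + 1)


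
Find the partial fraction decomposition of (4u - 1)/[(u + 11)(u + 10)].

At u=-11: A = (4·(-11) - 1)/(-11 + 10) = 45. At u=-10: B = (4·(-10) - 1)/(-10 + 11) = -41
Result: 45/(u + 11) - 41/(u + 10)


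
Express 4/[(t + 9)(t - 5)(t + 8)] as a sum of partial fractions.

Using cover-up method: P = 2/7, Q = 2/91, R = -4/13
Result: (2/7)/(t + 9) + (2/91)/(t - 5) - (4/13)/(t + 8)


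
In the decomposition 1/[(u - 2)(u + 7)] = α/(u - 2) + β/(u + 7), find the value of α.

Cover-up at u = 2: α = 1/(2 + 7) = 1/9


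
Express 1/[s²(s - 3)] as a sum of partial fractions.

Cover-up at s=3: C = 1/(3 - 0)² = 1/9. Cover-up at s=0: B = 1/(0 - 3) = -1/3. Comparing s² coeff: A = -C = -1/9
Result: (-1/9)/s - (1/3)/s² + (1/9)/(s - 3)


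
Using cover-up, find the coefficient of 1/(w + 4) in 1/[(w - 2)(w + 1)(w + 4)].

Cover (w + 4), set w=-4: 1/[(-4 - 2)(-4 + 1)] = 1/18


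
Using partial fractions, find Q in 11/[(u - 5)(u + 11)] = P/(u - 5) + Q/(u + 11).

Cover-up at u = -11: Q = 11/(-11 - 5) = -11/16


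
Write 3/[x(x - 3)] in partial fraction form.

3/x(x - 3) = P/x + Q/(x - 3). P = 3/(0 - 3) = -1, Q = 3/(3 - 0) = 1
Result: -1/x + 1/(x - 3)


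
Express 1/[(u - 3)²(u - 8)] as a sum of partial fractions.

Cover-up at u=8: γ = 1/(8 - 3)² = 1/25. Cover-up at u=3: β = 1/(3 - 8) = -1/5. Comparing u² coeff: α = -γ = -1/25
Result: (-1/25)/(u - 3) - (1/5)/(u - 3)² + (1/25)/(u - 8)


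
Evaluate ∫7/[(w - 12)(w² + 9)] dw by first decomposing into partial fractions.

Cover-up at w=12: P = 7/(12²+9) = 7/153. Coeff matching: Q = -7/153, R = -28/51. Decomposition: (7/153)/(w - 12) - ((7/153)w + 28/51)/(w² + 9). Integrate: linear → ln, quadratic → (1/2)ln + arctan: (7/153) ln|(w - 12)| - (7/306) ln(w² + 9) - (28/153) arctan(w/3) + C


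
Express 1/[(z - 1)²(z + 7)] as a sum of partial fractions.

Cover-up at z=-7: γ = 1/(-7 - 1)² = 1/64. Cover-up at z=1: β = 1/(1 + 7) = 1/8. Comparing z² coeff: α = -γ = -1/64
Result: (-1/64)/(z - 1) + (1/8)/(z - 1)² + (1/64)/(z + 7)


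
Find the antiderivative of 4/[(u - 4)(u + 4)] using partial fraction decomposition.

Decompose: 4/[(u - 4)(u + 4)] = (1/2)/(u - 4) - (1/2)/(u + 4). Integrate each term: (1/2) ln|(u - 4)| - (1/2) ln|(u + 4)| + C


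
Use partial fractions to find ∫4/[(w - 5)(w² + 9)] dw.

Cover-up at w=5: P = 4/(5²+9) = 2/17. Coeff matching: Q = -2/17, R = -10/17. Decomposition: (2/17)/(w - 5) - ((2/17)w + 10/17)/(w² + 9). Integrate: linear → ln, quadratic → (1/2)ln + arctan: (2/17) ln|(w - 5)| - (1/17) ln(w² + 9) - (10/51) arctan(w/3) + C


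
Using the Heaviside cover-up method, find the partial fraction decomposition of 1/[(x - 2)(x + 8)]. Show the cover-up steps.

Cover (x - 2): set x=2, get P = 1/(2 + 8) = 1/10. Cover (x + 8): set x=-8, get Q = 1/(-8 - 2) = -1/10.
Result: (1/10)/(x - 2) - (1/10)/(x + 8)


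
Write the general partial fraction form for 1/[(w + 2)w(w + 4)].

Three distinct linear factors: P/(w + 2) + Q/w + R/(w + 4)


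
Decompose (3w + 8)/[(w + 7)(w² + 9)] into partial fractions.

At w=-7: A = (3·(-7) + 8)/((-7)² + 9) = -13/58. B = -A = 13/58, C = 3 - (-7)·A = 83/58
Result: (-13/58)/(w + 7) + ((13/58)w + 83/58)/(w² + 9)


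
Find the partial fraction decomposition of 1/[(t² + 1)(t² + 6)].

Coefficient matching gives α = γ = 0, β = 1/(6-1) = 1/5, δ = -β = -1/5
Result: (1/5)/(t² + 1) - (1/5)/(t² + 6)


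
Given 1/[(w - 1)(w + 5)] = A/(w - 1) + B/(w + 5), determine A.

Cover-up at w = 1: A = 1/(1 + 5) = 1/6


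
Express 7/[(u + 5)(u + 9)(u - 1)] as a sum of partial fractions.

Using cover-up method: A = -7/24, B = 7/40, C = 7/60
Result: (-7/24)/(u + 5) + (7/40)/(u + 9) + (7/60)/(u - 1)


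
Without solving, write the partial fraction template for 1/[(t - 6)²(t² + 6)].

Repeated linear + quadratic: α/(t - 6) + β/(t - 6)² + (γt + δ)/(t² + 6)


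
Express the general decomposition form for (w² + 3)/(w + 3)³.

Repeated linear factor (power 3): P/(w + 3) + Q/(w + 3)² + R/(w + 3)³


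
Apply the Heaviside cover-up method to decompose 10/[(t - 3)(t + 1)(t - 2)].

Cover (t - 3), t=3: A = 10/[(3 + 1)(3 - 2)] = 5/2. Cover (t + 1), t=-1: B = 10/[(-1 - 3)(-1 - 2)] = 5/6. Cover (t - 2), t=2: C = 10/[(2 - 3)(2 + 1)] = -10/3.
Result: (5/2)/(t - 3) + (5/6)/(t + 1) - (10/3)/(t - 2)


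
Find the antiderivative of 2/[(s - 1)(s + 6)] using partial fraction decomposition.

Decompose: 2/[(s - 1)(s + 6)] = (2/7)/(s - 1) - (2/7)/(s + 6). Integrate each term: (2/7) ln|(s - 1)| - (2/7) ln|(s + 6)| + C


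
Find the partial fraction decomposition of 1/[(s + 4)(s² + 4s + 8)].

Cover-up at s = -4: α = 1/((-4)² + 4·(-4) + 8) = 1/8. Then β = -α = -1/8, γ = -α·(4 - 4) = 0
Result: (1/8)/(s + 4) - ((1/8)s)/(s² + 4s + 8)


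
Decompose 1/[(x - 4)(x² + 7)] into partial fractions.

Cover-up at x = 4: α = 1/(4² + 7) = 1/23. Then β = -α = -1/23, γ = -α·(0 + 4) = -4/23
Result: (1/23)/(x - 4) - ((1/23)x + 4/23)/(x² + 7)


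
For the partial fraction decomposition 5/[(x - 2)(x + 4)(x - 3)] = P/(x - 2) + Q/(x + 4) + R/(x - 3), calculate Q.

Cover-up at x = -4: Q = 5/[(-4 - 2)(-4 - 3)] = 5/[(-6)(-7)] = 5/42


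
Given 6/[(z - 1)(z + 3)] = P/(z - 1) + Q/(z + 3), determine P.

Cover-up at z = 1: P = 6/(1 + 3) = 6/4 = 3/2


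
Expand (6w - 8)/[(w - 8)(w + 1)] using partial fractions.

At w=8: α = (6·8 - 8)/(8 + 1) = 40/9. At w=-1: β = (6·(-1) - 8)/(-1 - 8) = 14/9
Result: (40/9)/(w - 8) + (14/9)/(w + 1)


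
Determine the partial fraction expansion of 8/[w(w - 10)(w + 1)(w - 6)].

Using Heaviside cover-up: (2/15)/w + (1/55)/(w - 10) - (8/77)/(w + 1) - (1/21)/(w - 6)


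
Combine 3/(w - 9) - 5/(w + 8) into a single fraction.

Common denominator (w - 9)(w + 8). Numerator: 3(w + 8) - 5(w - 9) = (3w + 24) - (5w - 45) = -2w + 69
Result: (-2w + 69)/[(w - 9)(w + 8)]


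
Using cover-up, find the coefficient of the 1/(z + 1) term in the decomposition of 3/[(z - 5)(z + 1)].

Cover (z + 1), set z=-1: 3/((z - 5) at z=-1) = 3/(-6) = -1/2


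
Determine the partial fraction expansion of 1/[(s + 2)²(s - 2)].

Cover-up at s=2: R = 1/(2 + 2)² = 1/16. Cover-up at s=-2: Q = 1/(-2 - 2) = -1/4. Comparing s² coeff: P = -R = -1/16
Result: (-1/16)/(s + 2) - (1/4)/(s + 2)² + (1/16)/(s - 2)


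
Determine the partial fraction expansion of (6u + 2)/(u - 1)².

(6u + 2) = P(u - 1) + Q. At u = 1: Q = 6·1 + 2 = 8. Coeff of u: P = 6
Result: 6/(u - 1) + 8/(u - 1)²


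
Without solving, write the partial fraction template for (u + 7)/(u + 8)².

Repeated linear factor: P/(u + 8) + Q/(u + 8)²


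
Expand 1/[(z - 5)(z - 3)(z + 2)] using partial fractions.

Using cover-up method: P = 1/14, Q = -1/10, R = 1/35
Result: (1/14)/(z - 5) - (1/10)/(z - 3) + (1/35)/(z + 2)


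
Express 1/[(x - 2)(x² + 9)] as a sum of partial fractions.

Cover-up at x = 2: α = 1/(2² + 9) = 1/13. Then β = -α = -1/13, γ = -α·(0 + 2) = -2/13
Result: (1/13)/(x - 2) - ((1/13)x + 2/13)/(x² + 9)


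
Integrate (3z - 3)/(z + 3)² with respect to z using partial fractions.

Decompose: P = 3, Q = 3·(-3) - 3 = -12, so (3z - 3)/(z + 3)² = 3/(z + 3) - 12/(z + 3)². Integrate: ∫ P/(z + 3) dz = 3 ln|(z + 3)|; ∫ Q/(z + 3)² dz = 12/(z + 3). Sum: 3 ln|(z + 3)| + 12/(z + 3) + C


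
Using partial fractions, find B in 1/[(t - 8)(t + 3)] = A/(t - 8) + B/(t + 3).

Cover-up at t = -3: B = 1/(-3 - 8) = -1/11


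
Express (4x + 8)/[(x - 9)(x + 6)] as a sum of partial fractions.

At x=9: α = (4·9 + 8)/(9 + 6) = 44/15. At x=-6: β = (4·(-6) + 8)/(-6 - 9) = 16/15
Result: (44/15)/(x - 9) + (16/15)/(x + 6)


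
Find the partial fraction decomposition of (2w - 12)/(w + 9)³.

(2w - 12) = α(w + 9)² + β(w + 9) + γ. At w = -9: γ = 2·(-9) - 12 = -30. Coefficients: α = 0, β = 2
Result: 2/(w + 9)² - 30/(w + 9)³


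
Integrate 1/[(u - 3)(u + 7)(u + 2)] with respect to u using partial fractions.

Cover-up: P = 1/50, Q = 1/50, R = -1/25. Decomposition: (1/50)/(u - 3) + (1/50)/(u + 7) - (1/25)/(u + 2). Integrate each term: (1/50) ln|(u - 3)| + (1/50) ln|(u + 7)| - (1/25) ln|(u + 2)| + C


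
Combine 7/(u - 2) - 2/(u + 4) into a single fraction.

Common denominator (u - 2)(u + 4). Numerator: 7(u + 4) - 2(u - 2) = (7u + 28) - (2u - 4) = 5u + 32
Result: (5u + 32)/[(u - 2)(u + 4)]


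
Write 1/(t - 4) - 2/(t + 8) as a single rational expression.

Common denominator (t - 4)(t + 8). Numerator: 1(t + 8) - 2(t - 4) = (t + 8) - (2t - 8) = -t + 16
Result: (-t + 16)/[(t - 4)(t + 8)]


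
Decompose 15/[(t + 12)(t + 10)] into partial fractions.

15/(t + 12)(t + 10) = P/(t + 12) + Q/(t + 10). P = 15/(-12 + 10) = -15/2, Q = 15/(-10 + 12) = 15/2
Result: (-15/2)/(t + 12) + (15/2)/(t + 10)


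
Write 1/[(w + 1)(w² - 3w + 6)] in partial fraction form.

Cover-up at w = -1: P = 1/((-1)² - 3·(-1) + 6) = 1/10. Then Q = -P = -1/10, R = -P·(-3 - 1) = 2/5
Result: (1/10)/(w + 1) - ((1/10)w - 2/5)/(w² - 3w + 6)


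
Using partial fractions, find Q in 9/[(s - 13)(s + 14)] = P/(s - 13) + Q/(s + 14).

Cover-up at s = -14: Q = 9/(-14 - 13) = -9/27 = -1/3


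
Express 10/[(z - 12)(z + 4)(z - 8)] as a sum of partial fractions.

Using cover-up method: P = 5/32, Q = 5/96, R = -5/24
Result: (5/32)/(z - 12) + (5/96)/(z + 4) - (5/24)/(z - 8)


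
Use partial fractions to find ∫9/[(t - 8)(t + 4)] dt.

Decompose: 9/[(t - 8)(t + 4)] = (3/4)/(t - 8) - (3/4)/(t + 4). Integrate each term: (3/4) ln|(t - 8)| - (3/4) ln|(t + 4)| + C


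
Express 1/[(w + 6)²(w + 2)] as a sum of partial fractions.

Cover-up at w=-2: R = 1/(-2 + 6)² = 1/16. Cover-up at w=-6: Q = 1/(-6 + 2) = -1/4. Comparing w² coeff: P = -R = -1/16
Result: (-1/16)/(w + 6) - (1/4)/(w + 6)² + (1/16)/(w + 2)


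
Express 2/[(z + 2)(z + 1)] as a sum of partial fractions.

2/(z + 2)(z + 1) = α/(z + 2) + β/(z + 1). α = 2/(-2 + 1) = -2, β = 2/(-1 + 2) = 2
Result: -2/(z + 2) + 2/(z + 1)


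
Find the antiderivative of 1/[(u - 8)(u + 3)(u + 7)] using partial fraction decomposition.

Cover-up: P = 1/165, Q = -1/44, R = 1/60. Decomposition: (1/165)/(u - 8) - (1/44)/(u + 3) + (1/60)/(u + 7). Integrate each term: (1/165) ln|(u - 8)| - (1/44) ln|(u + 3)| + (1/60) ln|(u + 7)| + C


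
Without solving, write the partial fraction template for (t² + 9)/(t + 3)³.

Repeated linear factor (power 3): α/(t + 3) + β/(t + 3)² + γ/(t + 3)³


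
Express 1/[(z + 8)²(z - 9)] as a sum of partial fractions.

Cover-up at z=9: γ = 1/(9 + 8)² = 1/289. Cover-up at z=-8: β = 1/(-8 - 9) = -1/17. Comparing z² coeff: α = -γ = -1/289
Result: (-1/289)/(z + 8) - (1/17)/(z + 8)² + (1/289)/(z - 9)


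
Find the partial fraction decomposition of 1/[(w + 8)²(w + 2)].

Cover-up at w=-2: γ = 1/(-2 + 8)² = 1/36. Cover-up at w=-8: β = 1/(-8 + 2) = -1/6. Comparing w² coeff: α = -γ = -1/36
Result: (-1/36)/(w + 8) - (1/6)/(w + 8)² + (1/36)/(w + 2)


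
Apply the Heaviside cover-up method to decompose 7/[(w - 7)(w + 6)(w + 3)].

Cover (w - 7), w=7: A = 7/[(7 + 6)(7 + 3)] = 7/130. Cover (w + 6), w=-6: B = 7/[(-6 - 7)(-6 + 3)] = 7/39. Cover (w + 3), w=-3: C = 7/[(-3 - 7)(-3 + 6)] = -7/30.
Result: (7/130)/(w - 7) + (7/39)/(w + 6) - (7/30)/(w + 3)


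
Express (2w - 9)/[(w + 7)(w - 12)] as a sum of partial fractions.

At w=-7: α = (2·(-7) - 9)/(-7 - 12) = 23/19. At w=12: β = (2·12 - 9)/(12 + 7) = 15/19
Result: (23/19)/(w + 7) + (15/19)/(w - 12)


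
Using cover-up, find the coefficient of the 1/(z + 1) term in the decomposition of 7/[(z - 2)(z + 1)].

Cover (z + 1), set z=-1: 7/((z - 2) at z=-1) = 7/(-3) = -7/3


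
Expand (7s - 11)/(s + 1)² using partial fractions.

(7s - 11) = P(s + 1) + Q. At s = -1: Q = 7·(-1) - 11 = -18. Coeff of s: P = 7
Result: 7/(s + 1) - 18/(s + 1)²


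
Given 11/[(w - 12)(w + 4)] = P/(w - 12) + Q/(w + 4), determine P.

Cover-up at w = 12: P = 11/(12 + 4) = 11/16


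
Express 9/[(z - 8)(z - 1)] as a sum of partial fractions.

9/(z - 8)(z - 1) = α/(z - 8) + β/(z - 1). α = 9/(8 - 1) = 9/7, β = 9/(1 - 8) = -9/7
Result: (9/7)/(z - 8) - (9/7)/(z - 1)


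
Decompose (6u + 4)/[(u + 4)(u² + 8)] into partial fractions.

At u=-4: P = (6·(-4) + 4)/((-4)² + 8) = -5/6. Q = -P = 5/6, R = 6 - (-4)·P = 8/3
Result: (-5/6)/(u + 4) + ((5/6)u + 8/3)/(u² + 8)


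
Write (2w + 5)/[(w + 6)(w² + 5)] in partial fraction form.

At w=-6: A = (2·(-6) + 5)/((-6)² + 5) = -7/41. B = -A = 7/41, C = 2 - (-6)·A = 40/41
Result: (-7/41)/(w + 6) + ((7/41)w + 40/41)/(w² + 5)


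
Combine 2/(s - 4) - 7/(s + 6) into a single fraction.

Common denominator (s - 4)(s + 6). Numerator: 2(s + 6) - 7(s - 4) = (2s + 12) - (7s - 28) = -5s + 40
Result: (-5s + 40)/[(s - 4)(s + 6)]


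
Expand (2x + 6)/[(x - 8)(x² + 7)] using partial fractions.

At x=8: α = (2·8 + 6)/(8² + 7) = 22/71. β = -α = -22/71, γ = 2 - 8·α = -34/71
Result: (22/71)/(x - 8) - ((22/71)x + 34/71)/(x² + 7)


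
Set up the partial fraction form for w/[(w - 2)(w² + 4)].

Linear + irreducible quadratic: A/(w - 2) + (Bw + C)/(w² + 4)


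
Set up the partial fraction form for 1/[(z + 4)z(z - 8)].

Three distinct linear factors: P/(z + 4) + Q/z + R/(z - 8)


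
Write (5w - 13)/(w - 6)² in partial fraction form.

(5w - 13) = A(w - 6) + B. At w = 6: B = 5·6 - 13 = 17. Coeff of w: A = 5
Result: 5/(w - 6) + 17/(w - 6)²


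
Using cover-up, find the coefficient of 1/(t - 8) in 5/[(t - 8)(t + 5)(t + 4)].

Cover (t - 8), set t=8: 5/[(8 + 5)(8 + 4)] = 5/156


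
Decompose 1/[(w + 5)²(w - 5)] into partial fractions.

Cover-up at w=5: C = 1/(5 + 5)² = 1/100. Cover-up at w=-5: B = 1/(-5 - 5) = -1/10. Comparing w² coeff: A = -C = -1/100
Result: (-1/100)/(w + 5) - (1/10)/(w + 5)² + (1/100)/(w - 5)


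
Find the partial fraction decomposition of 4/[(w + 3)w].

4/(w + 3)w = α/(w + 3) + β/w. α = 4/(-3 - 0) = -4/3, β = 4/(0 + 3) = 4/3
Result: (-4/3)/(w + 3) + (4/3)/w


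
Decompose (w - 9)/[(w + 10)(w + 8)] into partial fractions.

At w=-10: A = (1·(-10) - 9)/(-10 + 8) = 19/2. At w=-8: B = (1·(-8) - 9)/(-8 + 10) = -17/2
Result: (19/2)/(w + 10) - (17/2)/(w + 8)


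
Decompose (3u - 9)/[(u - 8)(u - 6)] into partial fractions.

At u=8: A = (3·8 - 9)/(8 - 6) = 15/2. At u=6: B = (3·6 - 9)/(6 - 8) = -9/2
Result: (15/2)/(u - 8) - (9/2)/(u - 6)


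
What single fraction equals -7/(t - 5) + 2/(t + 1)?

Common denominator (t - 5)(t + 1). Numerator: -7(t + 1) + 2(t - 5) = (-7t - 7) + (2t - 10) = -5t - 17
Result: (-5t - 17)/[(t - 5)(t + 1)]


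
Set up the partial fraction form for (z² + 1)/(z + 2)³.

Repeated linear factor (power 3): A/(z + 2) + B/(z + 2)² + C/(z + 2)³


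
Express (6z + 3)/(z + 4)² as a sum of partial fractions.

(6z + 3) = A(z + 4) + B. At z = -4: B = 6·(-4) + 3 = -21. Coeff of z: A = 6
Result: 6/(z + 4) - 21/(z + 4)²


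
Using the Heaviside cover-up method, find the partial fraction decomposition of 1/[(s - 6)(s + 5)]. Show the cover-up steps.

Cover (s - 6): set s=6, get P = 1/(6 + 5) = 1/11. Cover (s + 5): set s=-5, get Q = 1/(-5 - 6) = -1/11.
Result: (1/11)/(s - 6) - (1/11)/(s + 5)


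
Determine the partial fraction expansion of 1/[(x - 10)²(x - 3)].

Cover-up at x=3: C = 1/(3 - 10)² = 1/49. Cover-up at x=10: B = 1/(10 - 3) = 1/7. Comparing x² coeff: A = -C = -1/49
Result: (-1/49)/(x - 10) + (1/7)/(x - 10)² + (1/49)/(x - 3)


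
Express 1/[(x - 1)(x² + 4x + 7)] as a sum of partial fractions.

Cover-up at x = 1: α = 1/(1² + 4·1 + 7) = 1/12. Then β = -α = -1/12, γ = -α·(4 + 1) = -5/12
Result: (1/12)/(x - 1) - ((1/12)x + 5/12)/(x² + 4x + 7)


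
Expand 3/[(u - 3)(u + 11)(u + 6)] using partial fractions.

Using cover-up method: α = 1/42, β = 3/70, γ = -1/15
Result: (1/42)/(u - 3) + (3/70)/(u + 11) - (1/15)/(u + 6)


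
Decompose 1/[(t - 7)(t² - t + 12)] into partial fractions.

Cover-up at t = 7: P = 1/(7² - 1·7 + 12) = 1/54. Then Q = -P = -1/54, R = -P·(-1 + 7) = -1/9
Result: (1/54)/(t - 7) - ((1/54)t + 1/9)/(t² - t + 12)


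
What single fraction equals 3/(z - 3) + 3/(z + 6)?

Common denominator (z - 3)(z + 6). Numerator: 3(z + 6) + 3(z - 3) = (3z + 18) + (3z - 9) = 6z + 9
Result: (6z + 9)/[(z - 3)(z + 6)]


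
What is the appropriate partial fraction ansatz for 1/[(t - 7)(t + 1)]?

Distinct linear factors: α/(t - 7) + β/(t + 1)


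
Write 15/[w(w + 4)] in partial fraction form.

15/w(w + 4) = A/w + B/(w + 4). A = 15/(0 + 4) = 15/4, B = 15/(-4 - 0) = -15/4
Result: (15/4)/w - (15/4)/(w + 4)


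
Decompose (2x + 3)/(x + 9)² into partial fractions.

(2x + 3) = P(x + 9) + Q. At x = -9: Q = 2·(-9) + 3 = -15. Coeff of x: P = 2
Result: 2/(x + 9) - 15/(x + 9)²


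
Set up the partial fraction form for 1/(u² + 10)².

Repeated quadratic factor: (Pu + Q)/(u² + 10) + (Ru + S)/(u² + 10)²


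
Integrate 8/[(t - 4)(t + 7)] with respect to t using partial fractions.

Decompose: 8/[(t - 4)(t + 7)] = (8/11)/(t - 4) - (8/11)/(t + 7). Integrate each term: (8/11) ln|(t - 4)| - (8/11) ln|(t + 7)| + C


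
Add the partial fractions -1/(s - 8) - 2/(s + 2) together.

Common denominator (s - 8)(s + 2). Numerator: -1(s + 2) - 2(s - 8) = (-s - 2) - (2s - 16) = -3s + 14
Result: (-3s + 14)/[(s - 8)(s + 2)]


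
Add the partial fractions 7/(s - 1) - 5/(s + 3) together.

Common denominator (s - 1)(s + 3). Numerator: 7(s + 3) - 5(s - 1) = (7s + 21) - (5s - 5) = 2s + 26
Result: (2s + 26)/[(s - 1)(s + 3)]


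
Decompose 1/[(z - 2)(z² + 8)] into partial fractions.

Cover-up at z = 2: A = 1/(2² + 8) = 1/12. Then B = -A = -1/12, C = -A·(0 + 2) = -1/6
Result: (1/12)/(z - 2) - ((1/12)z + 1/6)/(z² + 8)


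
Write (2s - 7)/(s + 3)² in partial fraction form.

(2s - 7) = A(s + 3) + B. At s = -3: B = 2·(-3) - 7 = -13. Coeff of s: A = 2
Result: 2/(s + 3) - 13/(s + 3)²


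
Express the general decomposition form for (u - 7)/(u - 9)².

Repeated linear factor: α/(u - 9) + β/(u - 9)²


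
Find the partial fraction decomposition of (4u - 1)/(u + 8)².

(4u - 1) = A(u + 8) + B. At u = -8: B = 4·(-8) - 1 = -33. Coeff of u: A = 4
Result: 4/(u + 8) - 33/(u + 8)²


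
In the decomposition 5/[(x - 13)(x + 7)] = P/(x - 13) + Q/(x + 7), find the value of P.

Cover-up at x = 13: P = 5/(13 + 7) = 5/20 = 1/4


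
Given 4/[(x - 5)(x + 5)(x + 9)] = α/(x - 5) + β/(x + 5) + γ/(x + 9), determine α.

Cover-up at x = 5: α = 4/[(5 + 5)(5 + 9)] = 4/[(10)(14)] = 4/140 = 1/35


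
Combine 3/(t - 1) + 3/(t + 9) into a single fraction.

Common denominator (t - 1)(t + 9). Numerator: 3(t + 9) + 3(t - 1) = (3t + 27) + (3t - 3) = 6t + 24
Result: (6t + 24)/[(t - 1)(t + 9)]


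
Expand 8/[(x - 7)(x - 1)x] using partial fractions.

Using cover-up method: A = 4/21, B = -4/3, C = 8/7
Result: (4/21)/(x - 7) - (4/3)/(x - 1) + (8/7)/x


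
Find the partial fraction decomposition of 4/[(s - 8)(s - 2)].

4/(s - 8)(s - 2) = A/(s - 8) + B/(s - 2). A = 4/(8 - 2) = 2/3, B = 4/(2 - 8) = -2/3
Result: (2/3)/(s - 8) - (2/3)/(s - 2)


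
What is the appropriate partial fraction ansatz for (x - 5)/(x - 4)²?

Repeated linear factor: P/(x - 4) + Q/(x - 4)²


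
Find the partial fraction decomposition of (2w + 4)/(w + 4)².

(2w + 4) = A(w + 4) + B. At w = -4: B = 2·(-4) + 4 = -4. Coeff of w: A = 2
Result: 2/(w + 4) - 4/(w + 4)²


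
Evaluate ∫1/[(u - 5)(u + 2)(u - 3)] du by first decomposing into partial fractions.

Cover-up: α = 1/14, β = 1/35, γ = -1/10. Decomposition: (1/14)/(u - 5) + (1/35)/(u + 2) - (1/10)/(u - 3). Integrate each term: (1/14) ln|(u - 5)| + (1/35) ln|(u + 2)| - (1/10) ln|(u - 3)| + C


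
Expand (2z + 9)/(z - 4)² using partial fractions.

(2z + 9) = P(z - 4) + Q. At z = 4: Q = 2·4 + 9 = 17. Coeff of z: P = 2
Result: 2/(z - 4) + 17/(z - 4)²


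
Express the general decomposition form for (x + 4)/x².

Repeated linear factor: A/x + B/x²


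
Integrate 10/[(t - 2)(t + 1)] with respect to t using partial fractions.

Decompose: 10/[(t - 2)(t + 1)] = (10/3)/(t - 2) - (10/3)/(t + 1). Integrate each term: (10/3) ln|(t - 2)| - (10/3) ln|(t + 1)| + C


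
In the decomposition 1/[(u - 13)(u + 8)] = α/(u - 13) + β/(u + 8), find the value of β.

Cover-up at u = -8: β = 1/(-8 - 13) = -1/21


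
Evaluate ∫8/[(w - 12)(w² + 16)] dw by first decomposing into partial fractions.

Cover-up at w=12: α = 8/(12²+16) = 1/20. Coeff matching: β = -1/20, γ = -3/5. Decomposition: (1/20)/(w - 12) - ((1/20)w + 3/5)/(w² + 16). Integrate: linear → ln, quadratic → (1/2)ln + arctan: (1/20) ln|(w - 12)| - (1/40) ln(w² + 16) - (3/20) arctan(w/4) + C


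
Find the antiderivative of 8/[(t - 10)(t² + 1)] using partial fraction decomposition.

Cover-up at t=10: P = 8/(10²+1) = 8/101. Coeff matching: Q = -8/101, R = -80/101. Decomposition: (8/101)/(t - 10) - ((8/101)t + 80/101)/(t² + 1). Integrate: linear → ln, quadratic → (1/2)ln + arctan: (8/101) ln|(t - 10)| - (4/101) ln(t² + 1) - (80/101) arctan(t) + C


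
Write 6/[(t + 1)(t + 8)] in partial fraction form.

6/(t + 1)(t + 8) = A/(t + 1) + B/(t + 8). A = 6/(-1 + 8) = 6/7, B = 6/(-8 + 1) = -6/7
Result: (6/7)/(t + 1) - (6/7)/(t + 8)


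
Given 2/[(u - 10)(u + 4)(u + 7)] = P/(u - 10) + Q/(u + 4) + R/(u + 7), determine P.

Cover-up at u = 10: P = 2/[(10 + 4)(10 + 7)] = 2/[(14)(17)] = 2/238 = 1/119


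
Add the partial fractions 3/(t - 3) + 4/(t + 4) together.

Common denominator (t - 3)(t + 4). Numerator: 3(t + 4) + 4(t - 3) = (3t + 12) + (4t - 12) = 7t
Result: (7t)/[(t - 3)(t + 4)]


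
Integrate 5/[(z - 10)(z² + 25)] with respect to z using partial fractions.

Cover-up at z=10: P = 5/(10²+25) = 1/25. Coeff matching: Q = -1/25, R = -2/5. Decomposition: (1/25)/(z - 10) - ((1/25)z + 2/5)/(z² + 25). Integrate: linear → ln, quadratic → (1/2)ln + arctan: (1/25) ln|(z - 10)| - (1/50) ln(z² + 25) - (2/25) arctan(z/5) + C


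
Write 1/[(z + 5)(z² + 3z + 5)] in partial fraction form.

Cover-up at z = -5: P = 1/((-5)² + 3·(-5) + 5) = 1/15. Then Q = -P = -1/15, R = -P·(3 - 5) = 2/15
Result: (1/15)/(z + 5) - ((1/15)z - 2/15)/(z² + 3z + 5)


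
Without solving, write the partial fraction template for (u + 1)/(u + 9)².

Repeated linear factor: P/(u + 9) + Q/(u + 9)²


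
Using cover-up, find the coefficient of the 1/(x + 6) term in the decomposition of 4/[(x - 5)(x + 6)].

Cover (x + 6), set x=-6: 4/((x - 5) at x=-6) = 4/(-11) = -4/11


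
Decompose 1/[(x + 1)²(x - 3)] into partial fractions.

Cover-up at x=3: R = 1/(3 + 1)² = 1/16. Cover-up at x=-1: Q = 1/(-1 - 3) = -1/4. Comparing x² coeff: P = -R = -1/16
Result: (-1/16)/(x + 1) - (1/4)/(x + 1)² + (1/16)/(x - 3)


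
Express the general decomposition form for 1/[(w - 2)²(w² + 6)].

Repeated linear + quadratic: P/(w - 2) + Q/(w - 2)² + (Rw + S)/(w² + 6)


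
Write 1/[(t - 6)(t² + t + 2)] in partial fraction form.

Cover-up at t = 6: A = 1/(6² + 1·6 + 2) = 1/44. Then B = -A = -1/44, C = -A·(1 + 6) = -7/44
Result: (1/44)/(t - 6) - ((1/44)t + 7/44)/(t² + t + 2)


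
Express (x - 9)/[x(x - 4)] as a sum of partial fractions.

At x=0: A = (1·0 - 9)/(0 - 4) = 9/4. At x=4: B = (1·4 - 9)/(4 - 0) = -5/4
Result: (9/4)/x - (5/4)/(x - 4)


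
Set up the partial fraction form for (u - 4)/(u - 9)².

Repeated linear factor: P/(u - 9) + Q/(u - 9)²


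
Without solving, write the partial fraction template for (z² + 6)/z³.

Repeated linear factor (power 3): A/z + B/z² + C/z³


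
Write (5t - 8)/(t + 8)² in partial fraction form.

(5t - 8) = P(t + 8) + Q. At t = -8: Q = 5·(-8) - 8 = -48. Coeff of t: P = 5
Result: 5/(t + 8) - 48/(t + 8)²


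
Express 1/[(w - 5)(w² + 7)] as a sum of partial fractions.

Cover-up at w = 5: A = 1/(5² + 7) = 1/32. Then B = -A = -1/32, C = -A·(0 + 5) = -5/32
Result: (1/32)/(w - 5) - ((1/32)w + 5/32)/(w² + 7)


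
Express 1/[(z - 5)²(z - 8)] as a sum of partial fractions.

Cover-up at z=8: R = 1/(8 - 5)² = 1/9. Cover-up at z=5: Q = 1/(5 - 8) = -1/3. Comparing z² coeff: P = -R = -1/9
Result: (-1/9)/(z - 5) - (1/3)/(z - 5)² + (1/9)/(z - 8)


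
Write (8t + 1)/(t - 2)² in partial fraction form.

(8t + 1) = A(t - 2) + B. At t = 2: B = 8·2 + 1 = 17. Coeff of t: A = 8
Result: 8/(t - 2) + 17/(t - 2)²


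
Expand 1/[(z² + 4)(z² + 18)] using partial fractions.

Coefficient matching gives A = C = 0, B = 1/(18-4) = 1/14, D = -B = -1/14
Result: (1/14)/(z² + 4) - (1/14)/(z² + 18)


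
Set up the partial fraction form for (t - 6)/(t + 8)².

Repeated linear factor: P/(t + 8) + Q/(t + 8)²


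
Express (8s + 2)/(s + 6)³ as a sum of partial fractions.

(8s + 2) = α(s + 6)² + β(s + 6) + γ. At s = -6: γ = 8·(-6) + 2 = -46. Coefficients: α = 0, β = 8
Result: 8/(s + 6)² - 46/(s + 6)³


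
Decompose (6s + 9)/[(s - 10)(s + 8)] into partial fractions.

At s=10: P = (6·10 + 9)/(10 + 8) = 23/6. At s=-8: Q = (6·(-8) + 9)/(-8 - 10) = 13/6
Result: (23/6)/(s - 10) + (13/6)/(s + 8)


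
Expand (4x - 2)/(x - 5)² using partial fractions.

(4x - 2) = P(x - 5) + Q. At x = 5: Q = 4·5 - 2 = 18. Coeff of x: P = 4
Result: 4/(x - 5) + 18/(x - 5)²


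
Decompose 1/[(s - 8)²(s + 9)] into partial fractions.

Cover-up at s=-9: γ = 1/(-9 - 8)² = 1/289. Cover-up at s=8: β = 1/(8 + 9) = 1/17. Comparing s² coeff: α = -γ = -1/289
Result: (-1/289)/(s - 8) + (1/17)/(s - 8)² + (1/289)/(s + 9)


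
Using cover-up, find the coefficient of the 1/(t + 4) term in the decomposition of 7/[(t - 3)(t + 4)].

Cover (t + 4), set t=-4: 7/((t - 3) at t=-4) = 7/(-7) = -1


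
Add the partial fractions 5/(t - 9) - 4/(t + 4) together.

Common denominator (t - 9)(t + 4). Numerator: 5(t + 4) - 4(t - 9) = (5t + 20) - (4t - 36) = t + 56
Result: (t + 56)/[(t - 9)(t + 4)]


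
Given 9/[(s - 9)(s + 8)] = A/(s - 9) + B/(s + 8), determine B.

Cover-up at s = -8: B = 9/(-8 - 9) = -9/17


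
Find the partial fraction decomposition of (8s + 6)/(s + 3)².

(8s + 6) = P(s + 3) + Q. At s = -3: Q = 8·(-3) + 6 = -18. Coeff of s: P = 8
Result: 8/(s + 3) - 18/(s + 3)²


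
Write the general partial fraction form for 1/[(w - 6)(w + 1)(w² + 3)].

Two linear + quadratic: A/(w - 6) + B/(w + 1) + (Cw + D)/(w² + 3)


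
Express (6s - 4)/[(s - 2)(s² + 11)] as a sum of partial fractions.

At s=2: α = (6·2 - 4)/(2² + 11) = 8/15. β = -α = -8/15, γ = 6 - 2·α = 74/15
Result: (8/15)/(s - 2) - ((8/15)s - 74/15)/(s² + 11)


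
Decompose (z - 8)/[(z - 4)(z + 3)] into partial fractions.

At z=4: A = (1·4 - 8)/(4 + 3) = -4/7. At z=-3: B = (1·(-3) - 8)/(-3 - 4) = 11/7
Result: (-4/7)/(z - 4) + (11/7)/(z + 3)


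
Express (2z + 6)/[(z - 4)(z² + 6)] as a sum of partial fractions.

At z=4: A = (2·4 + 6)/(4² + 6) = 7/11. B = -A = -7/11, C = 2 - 4·A = -6/11
Result: (7/11)/(z - 4) - ((7/11)z + 6/11)/(z² + 6)


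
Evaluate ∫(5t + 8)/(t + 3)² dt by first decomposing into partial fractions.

Decompose: A = 5, B = 5·(-3) + 8 = -7, so (5t + 8)/(t + 3)² = 5/(t + 3) - 7/(t + 3)². Integrate: ∫ A/(t + 3) dt = 5 ln|(t + 3)|; ∫ B/(t + 3)² dt = 7/(t + 3). Sum: 5 ln|(t + 3)| + 7/(t + 3) + C


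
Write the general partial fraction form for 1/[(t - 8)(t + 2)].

Distinct linear factors: A/(t - 8) + B/(t + 2)


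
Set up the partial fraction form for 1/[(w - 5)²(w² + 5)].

Repeated linear + quadratic: α/(w - 5) + β/(w - 5)² + (γw + δ)/(w² + 5)


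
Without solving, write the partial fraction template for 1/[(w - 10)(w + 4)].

Distinct linear factors: A/(w - 10) + B/(w + 4)


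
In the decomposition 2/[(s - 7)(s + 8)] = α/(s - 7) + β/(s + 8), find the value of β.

Cover-up at s = -8: β = 2/(-8 - 7) = -2/15


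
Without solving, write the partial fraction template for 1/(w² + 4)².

Repeated quadratic factor: (αw + β)/(w² + 4) + (γw + δ)/(w² + 4)²


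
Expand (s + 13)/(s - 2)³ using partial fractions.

(s + 13) = α(s - 2)² + β(s - 2) + γ. At s = 2: γ = 1·2 + 13 = 15. Coefficients: α = 0, β = 1
Result: 1/(s - 2)² + 15/(s - 2)³


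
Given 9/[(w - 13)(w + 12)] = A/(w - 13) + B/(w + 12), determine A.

Cover-up at w = 13: A = 9/(13 + 12) = 9/25


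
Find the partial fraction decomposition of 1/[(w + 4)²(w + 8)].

Cover-up at w=-8: R = 1/(-8 + 4)² = 1/16. Cover-up at w=-4: Q = 1/(-4 + 8) = 1/4. Comparing w² coeff: P = -R = -1/16
Result: (-1/16)/(w + 4) + (1/4)/(w + 4)² + (1/16)/(w + 8)


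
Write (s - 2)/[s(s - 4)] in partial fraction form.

At s=0: P = (1·0 - 2)/(0 - 4) = 1/2. At s=4: Q = (1·4 - 2)/(4 - 0) = 1/2
Result: (1/2)/s + (1/2)/(s - 4)


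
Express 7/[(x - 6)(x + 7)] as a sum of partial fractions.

7/(x - 6)(x + 7) = P/(x - 6) + Q/(x + 7). P = 7/(6 + 7) = 7/13, Q = 7/(-7 - 6) = -7/13
Result: (7/13)/(x - 6) - (7/13)/(x + 7)


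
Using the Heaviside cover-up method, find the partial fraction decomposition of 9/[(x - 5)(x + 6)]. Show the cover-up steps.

Cover (x - 5): set x=5, get α = 9/(5 + 6) = 9/11. Cover (x + 6): set x=-6, get β = 9/(-6 - 5) = -9/11.
Result: (9/11)/(x - 5) - (9/11)/(x + 6)


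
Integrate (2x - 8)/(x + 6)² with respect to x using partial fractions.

Decompose: A = 2, B = 2·(-6) - 8 = -20, so (2x - 8)/(x + 6)² = 2/(x + 6) - 20/(x + 6)². Integrate: ∫ A/(x + 6) dx = 2 ln|(x + 6)|; ∫ B/(x + 6)² dx = 20/(x + 6). Sum: 2 ln|(x + 6)| + 20/(x + 6) + C


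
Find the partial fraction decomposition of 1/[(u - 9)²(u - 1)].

Cover-up at u=1: R = 1/(1 - 9)² = 1/64. Cover-up at u=9: Q = 1/(9 - 1) = 1/8. Comparing u² coeff: P = -R = -1/64
Result: (-1/64)/(u - 9) + (1/8)/(u - 9)² + (1/64)/(u - 1)


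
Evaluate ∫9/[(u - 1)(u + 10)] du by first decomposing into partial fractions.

Decompose: 9/[(u - 1)(u + 10)] = (9/11)/(u - 1) - (9/11)/(u + 10). Integrate each term: (9/11) ln|(u - 1)| - (9/11) ln|(u + 10)| + C


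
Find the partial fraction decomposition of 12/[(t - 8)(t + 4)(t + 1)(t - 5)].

Using Heaviside cover-up: (1/27)/(t - 8) - (1/27)/(t + 4) + (2/27)/(t + 1) - (2/27)/(t - 5)


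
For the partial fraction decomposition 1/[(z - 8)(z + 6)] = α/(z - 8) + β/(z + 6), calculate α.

Cover-up at z = 8: α = 1/(8 + 6) = 1/14


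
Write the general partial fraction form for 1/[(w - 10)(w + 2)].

Distinct linear factors: P/(w - 10) + Q/(w + 2)


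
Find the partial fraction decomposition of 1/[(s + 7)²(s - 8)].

Cover-up at s=8: γ = 1/(8 + 7)² = 1/225. Cover-up at s=-7: β = 1/(-7 - 8) = -1/15. Comparing s² coeff: α = -γ = -1/225
Result: (-1/225)/(s + 7) - (1/15)/(s + 7)² + (1/225)/(s - 8)


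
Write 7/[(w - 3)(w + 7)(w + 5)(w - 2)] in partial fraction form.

Using Heaviside cover-up: (7/80)/(w - 3) - (7/180)/(w + 7) + (1/16)/(w + 5) - (1/9)/(w - 2)


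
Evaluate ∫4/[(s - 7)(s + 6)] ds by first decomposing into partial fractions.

Decompose: 4/[(s - 7)(s + 6)] = (4/13)/(s - 7) - (4/13)/(s + 6). Integrate each term: (4/13) ln|(s - 7)| - (4/13) ln|(s + 6)| + C


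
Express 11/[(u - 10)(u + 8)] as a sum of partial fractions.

11/(u - 10)(u + 8) = α/(u - 10) + β/(u + 8). α = 11/(10 + 8) = 11/18, β = 11/(-8 - 10) = -11/18
Result: (11/18)/(u - 10) - (11/18)/(u + 8)


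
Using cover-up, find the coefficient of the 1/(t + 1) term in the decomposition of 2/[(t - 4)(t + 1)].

Cover (t + 1), set t=-1: 2/((t - 4) at t=-1) = 2/(-5) = -2/5


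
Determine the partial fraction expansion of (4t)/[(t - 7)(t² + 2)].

At t=7: α = (4·7 + 0)/(7² + 2) = 28/51. β = -α = -28/51, γ = 4 - 7·α = 8/51
Result: (28/51)/(t - 7) - ((28/51)t - 8/51)/(t² + 2)


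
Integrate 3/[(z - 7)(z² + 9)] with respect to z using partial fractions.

Cover-up at z=7: A = 3/(7²+9) = 3/58. Coeff matching: B = -3/58, C = -21/58. Decomposition: (3/58)/(z - 7) - ((3/58)z + 21/58)/(z² + 9). Integrate: linear → ln, quadratic → (1/2)ln + arctan: (3/58) ln|(z - 7)| - (3/116) ln(z² + 9) - (7/58) arctan(z/3) + C


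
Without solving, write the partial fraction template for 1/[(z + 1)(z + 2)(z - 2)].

Three distinct linear factors: A/(z + 1) + B/(z + 2) + C/(z - 2)


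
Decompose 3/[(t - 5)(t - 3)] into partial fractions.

3/(t - 5)(t - 3) = P/(t - 5) + Q/(t - 3). P = 3/(5 - 3) = 3/2, Q = 3/(3 - 5) = -3/2
Result: (3/2)/(t - 5) - (3/2)/(t - 3)


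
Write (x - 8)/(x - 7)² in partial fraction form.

(x - 8) = P(x - 7) + Q. At x = 7: Q = 1·7 - 8 = -1. Coeff of x: P = 1
Result: 1/(x - 7) - 1/(x - 7)²


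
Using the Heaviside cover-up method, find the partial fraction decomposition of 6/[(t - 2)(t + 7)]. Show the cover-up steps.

Cover (t - 2): set t=2, get A = 6/(2 + 7) = 2/3. Cover (t + 7): set t=-7, get B = 6/(-7 - 2) = -2/3.
Result: (2/3)/(t - 2) - (2/3)/(t + 7)


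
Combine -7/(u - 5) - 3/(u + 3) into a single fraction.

Common denominator (u - 5)(u + 3). Numerator: -7(u + 3) - 3(u - 5) = (-7u - 21) - (3u - 15) = -10u - 6
Result: (-10u - 6)/[(u - 5)(u + 3)]


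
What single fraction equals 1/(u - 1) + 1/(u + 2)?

Common denominator (u - 1)(u + 2). Numerator: 1(u + 2) + 1(u - 1) = (u + 2) + (u - 1) = 2u + 1
Result: (2u + 1)/[(u - 1)(u + 2)]


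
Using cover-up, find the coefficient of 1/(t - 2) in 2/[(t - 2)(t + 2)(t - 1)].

Cover (t - 2), set t=2: 2/[(2 + 2)(2 - 1)] = 1/2


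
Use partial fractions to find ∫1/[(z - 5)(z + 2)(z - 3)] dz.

Cover-up: A = 1/14, B = 1/35, C = -1/10. Decomposition: (1/14)/(z - 5) + (1/35)/(z + 2) - (1/10)/(z - 3). Integrate each term: (1/14) ln|(z - 5)| + (1/35) ln|(z + 2)| - (1/10) ln|(z - 3)| + C


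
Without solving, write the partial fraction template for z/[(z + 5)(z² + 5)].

Linear + irreducible quadratic: P/(z + 5) + (Qz + R)/(z² + 5)


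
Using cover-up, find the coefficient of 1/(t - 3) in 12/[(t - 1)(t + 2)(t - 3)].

Cover (t - 3), set t=3: 12/[(3 - 1)(3 + 2)] = 6/5


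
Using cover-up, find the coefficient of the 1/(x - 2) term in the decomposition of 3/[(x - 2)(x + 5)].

Cover (x - 2), set x=2: 3/((x + 5) at x=2) = 3/(7) = 3/7


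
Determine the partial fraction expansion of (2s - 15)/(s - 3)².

(2s - 15) = P(s - 3) + Q. At s = 3: Q = 2·3 - 15 = -9. Coeff of s: P = 2
Result: 2/(s - 3) - 9/(s - 3)²


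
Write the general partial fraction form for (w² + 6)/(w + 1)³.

Repeated linear factor (power 3): P/(w + 1) + Q/(w + 1)² + R/(w + 1)³


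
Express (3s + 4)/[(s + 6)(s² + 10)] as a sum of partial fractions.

At s=-6: α = (3·(-6) + 4)/((-6)² + 10) = -7/23. β = -α = 7/23, γ = 3 - (-6)·α = 27/23
Result: (-7/23)/(s + 6) + ((7/23)s + 27/23)/(s² + 10)


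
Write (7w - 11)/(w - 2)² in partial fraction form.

(7w - 11) = P(w - 2) + Q. At w = 2: Q = 7·2 - 11 = 3. Coeff of w: P = 7
Result: 7/(w - 2) + 3/(w - 2)²


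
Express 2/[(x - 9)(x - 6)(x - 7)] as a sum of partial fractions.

Using cover-up method: P = 1/3, Q = 2/3, R = -1
Result: (1/3)/(x - 9) + (2/3)/(x - 6) - 1/(x - 7)


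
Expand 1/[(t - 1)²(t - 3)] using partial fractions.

Cover-up at t=3: γ = 1/(3 - 1)² = 1/4. Cover-up at t=1: β = 1/(1 - 3) = -1/2. Comparing t² coeff: α = -γ = -1/4
Result: (-1/4)/(t - 1) - (1/2)/(t - 1)² + (1/4)/(t - 3)


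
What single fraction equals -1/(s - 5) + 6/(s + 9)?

Common denominator (s - 5)(s + 9). Numerator: -1(s + 9) + 6(s - 5) = (-s - 9) + (6s - 30) = 5s - 39
Result: (5s - 39)/[(s - 5)(s + 9)]


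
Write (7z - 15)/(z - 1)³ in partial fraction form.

(7z - 15) = α(z - 1)² + β(z - 1) + γ. At z = 1: γ = 7·1 - 15 = -8. Coefficients: α = 0, β = 7
Result: 7/(z - 1)² - 8/(z - 1)³


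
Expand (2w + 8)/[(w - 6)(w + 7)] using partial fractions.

At w=6: α = (2·6 + 8)/(6 + 7) = 20/13. At w=-7: β = (2·(-7) + 8)/(-7 - 6) = 6/13
Result: (20/13)/(w - 6) + (6/13)/(w + 7)


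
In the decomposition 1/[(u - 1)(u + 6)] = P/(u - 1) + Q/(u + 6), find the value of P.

Cover-up at u = 1: P = 1/(1 + 6) = 1/7


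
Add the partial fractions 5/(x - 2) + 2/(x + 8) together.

Common denominator (x - 2)(x + 8). Numerator: 5(x + 8) + 2(x - 2) = (5x + 40) + (2x - 4) = 7x + 36
Result: (7x + 36)/[(x - 2)(x + 8)]


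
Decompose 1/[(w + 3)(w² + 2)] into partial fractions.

Cover-up at w = -3: α = 1/((-3)² + 2) = 1/11. Then β = -α = -1/11, γ = -α·(0 - 3) = 3/11
Result: (1/11)/(w + 3) - ((1/11)w - 3/11)/(w² + 2)


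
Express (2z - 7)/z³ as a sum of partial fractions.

(2z - 7) = Az² + Bz + C. At z = 0: C = 2·0 - 7 = -7. Coefficients: A = 0, B = 2
Result: 2/z² - 7/z³


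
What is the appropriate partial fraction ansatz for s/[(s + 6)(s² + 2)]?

Linear + irreducible quadratic: A/(s + 6) + (Bs + C)/(s² + 2)


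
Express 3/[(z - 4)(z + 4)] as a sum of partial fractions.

3/(z - 4)(z + 4) = α/(z - 4) + β/(z + 4). α = 3/(4 + 4) = 3/8, β = 3/(-4 - 4) = -3/8
Result: (3/8)/(z - 4) - (3/8)/(z + 4)


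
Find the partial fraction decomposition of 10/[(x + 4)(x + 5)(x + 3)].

Using cover-up method: P = -10, Q = 5, R = 5
Result: -10/(x + 4) + 5/(x + 5) + 5/(x + 3)


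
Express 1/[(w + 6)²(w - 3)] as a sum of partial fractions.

Cover-up at w=3: C = 1/(3 + 6)² = 1/81. Cover-up at w=-6: B = 1/(-6 - 3) = -1/9. Comparing w² coeff: A = -C = -1/81
Result: (-1/81)/(w + 6) - (1/9)/(w + 6)² + (1/81)/(w - 3)


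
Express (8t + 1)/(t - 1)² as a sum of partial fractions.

(8t + 1) = α(t - 1) + β. At t = 1: β = 8·1 + 1 = 9. Coeff of t: α = 8
Result: 8/(t - 1) + 9/(t - 1)²


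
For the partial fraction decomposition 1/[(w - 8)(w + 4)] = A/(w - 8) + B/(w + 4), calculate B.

Cover-up at w = -4: B = 1/(-4 - 8) = -1/12


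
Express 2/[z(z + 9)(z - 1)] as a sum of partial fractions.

Using cover-up method: A = -2/9, B = 1/45, C = 1/5
Result: (-2/9)/z + (1/45)/(z + 9) + (1/5)/(z - 1)


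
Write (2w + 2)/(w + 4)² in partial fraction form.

(2w + 2) = A(w + 4) + B. At w = -4: B = 2·(-4) + 2 = -6. Coeff of w: A = 2
Result: 2/(w + 4) - 6/(w + 4)²


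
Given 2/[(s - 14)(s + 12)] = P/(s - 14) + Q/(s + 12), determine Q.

Cover-up at s = -12: Q = 2/(-12 - 14) = -2/26 = -1/13


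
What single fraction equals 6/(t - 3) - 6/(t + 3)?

Common denominator (t - 3)(t + 3). Numerator: 6(t + 3) - 6(t - 3) = (6t + 18) - (6t - 18) = 36
Result: (36)/[(t - 3)(t + 3)]
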